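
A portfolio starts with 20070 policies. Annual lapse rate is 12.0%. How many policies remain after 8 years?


remaining = initial * (1 - lapse)^years
= 20070 * (1 - 0.12)^8
= 20070 * 0.359635
= 7217.8649


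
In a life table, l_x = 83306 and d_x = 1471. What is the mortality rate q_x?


q_x = d_x / l_x
= 1471 / 83306
= 0.0177


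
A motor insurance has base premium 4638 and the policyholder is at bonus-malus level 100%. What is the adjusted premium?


adjusted = base * BM_level / 100
= 4638 * 100 / 100
= 4638 * 1.0
= 4638.0


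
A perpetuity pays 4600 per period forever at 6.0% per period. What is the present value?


PV = PMT / i
= 4600 / 0.06
= 76666.6667


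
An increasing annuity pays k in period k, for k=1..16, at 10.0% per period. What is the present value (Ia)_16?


(Ia)_n = sum_{k=1}^{n} k * v^k, v = 1/(1+i)
v = 0.909091
Sum computed term by term:
(Ia)_16 = 51.2401


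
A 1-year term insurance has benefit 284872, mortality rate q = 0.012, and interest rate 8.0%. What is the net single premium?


NSP = benefit * q * v
v = 1/(1+i) = 0.925926
NSP = 284872 * 0.012 * 0.925926
= 3165.2444


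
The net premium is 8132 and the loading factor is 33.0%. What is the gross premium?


Gross = net * (1 + loading)
= 8132 * (1 + 0.33)
= 8132 * 1.33
= 10815.56


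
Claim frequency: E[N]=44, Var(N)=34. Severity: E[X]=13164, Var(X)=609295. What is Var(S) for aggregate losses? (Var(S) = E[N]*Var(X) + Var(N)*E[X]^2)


Var(S) = E[N]*Var(X) + Var(N)*E[X]^2
= 44*609295 + 34*13164^2
= 26808980 + 5891890464
= 5.9187e+09


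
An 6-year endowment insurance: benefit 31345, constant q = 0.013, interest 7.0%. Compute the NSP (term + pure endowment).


Term component = 1885.0958
Pure endowment = 6_p_x * v^6 * benefit = 0.924491 * 0.666342 * 31345 = 19309.3887
NSP = 21194.4844


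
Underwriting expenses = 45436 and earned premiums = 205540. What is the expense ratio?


Expense ratio = expenses / premiums
= 45436 / 205540
= 0.2211


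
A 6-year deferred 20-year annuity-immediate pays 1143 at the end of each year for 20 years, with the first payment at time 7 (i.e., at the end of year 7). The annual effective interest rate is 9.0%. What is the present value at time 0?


PV at time 6 of the 20-year annuity-immediate:
a_n = 1143 * (1-(1+0.09)^(-20))/0.09 = 10433.9277
Discount back 6 years to time 0:
PV = 10433.9277 * (1+0.09)^(-6)
= 10433.9277 * 0.596267
= 6221.4102


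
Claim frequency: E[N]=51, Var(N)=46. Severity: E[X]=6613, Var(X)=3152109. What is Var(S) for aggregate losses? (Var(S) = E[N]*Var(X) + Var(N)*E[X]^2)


Var(S) = E[N]*Var(X) + Var(N)*E[X]^2
= 51*3152109 + 46*6613^2
= 160757559 + 2011661374
= 2.1724e+09


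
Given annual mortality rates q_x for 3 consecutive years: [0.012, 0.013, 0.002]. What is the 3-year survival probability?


p_k = 1 - q_k for each year
Survival = product of (1 - q_k)
= 0.988 * 0.987 * 0.998
= 0.9732


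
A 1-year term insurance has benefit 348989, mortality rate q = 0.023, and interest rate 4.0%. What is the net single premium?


NSP = benefit * q * v
v = 1/(1+i) = 0.961538
NSP = 348989 * 0.023 * 0.961538
= 7718.026


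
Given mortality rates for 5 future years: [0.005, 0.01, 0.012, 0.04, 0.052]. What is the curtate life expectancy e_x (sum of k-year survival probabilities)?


e_x = sum_{k=1}^{n} k_p_x
k_p_x values:
  1_p_x = 0.995
  2_p_x = 0.98505
  3_p_x = 0.973229
  4_p_x = 0.9343
  5_p_x = 0.885717
e_x = 4.7733


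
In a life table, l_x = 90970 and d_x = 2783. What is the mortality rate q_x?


q_x = d_x / l_x
= 2783 / 90970
= 0.0306


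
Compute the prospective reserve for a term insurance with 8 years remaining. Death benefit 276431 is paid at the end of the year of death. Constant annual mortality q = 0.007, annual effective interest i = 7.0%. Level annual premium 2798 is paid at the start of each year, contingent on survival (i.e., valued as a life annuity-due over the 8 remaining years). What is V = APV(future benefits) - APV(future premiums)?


v = 1/(1+i) = 0.934579
APV(future benefits) per unit = sum_{k=0}^{7} k_p_x * q * v^(k+1) = 0.040891
APV(future benefits) = 276431 * 0.040891 = 11303.4136
Life annuity-due factor ä_{x:8} = sum_{k=0}^{7} k_p_x * v^k = 6.250412
APV(future premiums) = 2798 * 6.250412 = 17488.6515
V = 11303.4136 - 17488.6515
= -6185.2379


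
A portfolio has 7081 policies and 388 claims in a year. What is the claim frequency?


frequency = claims / policies
= 388 / 7081
= 0.0548


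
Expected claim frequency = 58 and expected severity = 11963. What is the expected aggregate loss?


E[S] = E[N] * E[X]
= 58 * 11963
= 693854


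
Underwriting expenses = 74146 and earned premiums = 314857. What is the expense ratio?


Expense ratio = expenses / premiums
= 74146 / 314857
= 0.2355


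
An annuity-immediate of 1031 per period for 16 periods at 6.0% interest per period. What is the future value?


FV = PMT * ((1+i)^n - 1) / i
= 1031 * ((1.06)^16 - 1) / 0.06
= 1031 * (2.540352 - 1) / 0.06
= 26468.3764


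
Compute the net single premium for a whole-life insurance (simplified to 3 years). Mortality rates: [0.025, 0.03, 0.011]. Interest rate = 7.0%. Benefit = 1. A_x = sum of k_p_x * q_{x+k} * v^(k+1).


v = 0.934579
Year 0: k_p_x=1.0, q=0.025, term=0.023364
Year 1: k_p_x=0.975, q=0.03, term=0.025548
Year 2: k_p_x=0.94575, q=0.011, term=0.008492
A_x = 0.0574


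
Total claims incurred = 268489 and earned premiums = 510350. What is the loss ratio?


Loss ratio = claims / premiums
= 268489 / 510350
= 0.5261


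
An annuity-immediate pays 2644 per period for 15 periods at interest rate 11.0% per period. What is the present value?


PV = PMT * (1 - (1+i)^(-n)) / i
= 2644 * (1 - (1+0.11)^(-15)) / 0.11
= 2644 * (1 - 0.209004) / 0.11
= 2644 * 7.19087
= 19012.6592


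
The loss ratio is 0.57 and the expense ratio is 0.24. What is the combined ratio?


Combined ratio = loss ratio + expense ratio
= 0.57 + 0.24
= 0.81


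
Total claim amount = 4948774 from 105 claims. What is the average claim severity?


severity = total / number
= 4948774 / 105
= 47131.181


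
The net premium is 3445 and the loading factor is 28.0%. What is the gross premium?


Gross = net * (1 + loading)
= 3445 * (1 + 0.28)
= 3445 * 1.28
= 4409.6


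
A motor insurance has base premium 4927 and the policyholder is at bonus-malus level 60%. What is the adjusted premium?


adjusted = base * BM_level / 100
= 4927 * 60 / 100
= 4927 * 0.6
= 2956.2


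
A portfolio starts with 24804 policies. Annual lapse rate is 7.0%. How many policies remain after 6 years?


remaining = initial * (1 - lapse)^years
= 24804 * (1 - 0.07)^6
= 24804 * 0.64699
= 16047.9445


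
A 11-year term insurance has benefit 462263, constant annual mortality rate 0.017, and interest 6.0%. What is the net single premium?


NSP = benefit * sum_{k=0}^{n-1} k_p_x * q * v^(k+1)
With constant q=0.017, v=0.943396
Sum = 0.124467
NSP = 462263 * 0.124467
= 57536.3886


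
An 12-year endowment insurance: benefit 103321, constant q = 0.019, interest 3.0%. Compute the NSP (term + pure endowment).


Term component = 17741.5322
Pure endowment = 12_p_x * v^12 * benefit = 0.79438 * 0.70138 * 103321 = 57566.5222
NSP = 75308.0544


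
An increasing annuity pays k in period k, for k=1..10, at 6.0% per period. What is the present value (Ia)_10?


(Ia)_n = sum_{k=1}^{n} k * v^k, v = 1/(1+i)
v = 0.943396
Sum computed term by term:
(Ia)_10 = 36.9624


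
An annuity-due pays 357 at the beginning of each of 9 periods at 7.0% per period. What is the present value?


PV_due = PMT * (1-(1+i)^(-n))/i * (1+i)
PV_immediate = 2325.9379
PV_due = 2325.9379 * 1.07
= 2488.7536


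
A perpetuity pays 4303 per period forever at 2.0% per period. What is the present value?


PV = PMT / i
= 4303 / 0.02
= 215150.0


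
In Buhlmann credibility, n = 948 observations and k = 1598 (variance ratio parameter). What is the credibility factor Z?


Z = n / (n + k)
= 948 / (948 + 1598)
= 948 / 2546
= 0.3723


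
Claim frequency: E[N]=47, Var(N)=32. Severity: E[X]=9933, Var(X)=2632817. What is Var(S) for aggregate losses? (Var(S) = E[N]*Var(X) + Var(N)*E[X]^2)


Var(S) = E[N]*Var(X) + Var(N)*E[X]^2
= 47*2632817 + 32*9933^2
= 123742399 + 3157263648
= 3.2810e+09


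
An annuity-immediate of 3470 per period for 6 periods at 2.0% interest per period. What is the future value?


FV = PMT * ((1+i)^n - 1) / i
= 3470 * ((1.02)^6 - 1) / 0.02
= 3470 * (1.126162 - 1) / 0.02
= 21889.1797


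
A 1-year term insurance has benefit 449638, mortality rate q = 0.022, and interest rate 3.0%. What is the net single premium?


NSP = benefit * q * v
v = 1/(1+i) = 0.970874
NSP = 449638 * 0.022 * 0.970874
= 9603.9184


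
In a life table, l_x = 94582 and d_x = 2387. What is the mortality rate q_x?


q_x = d_x / l_x
= 2387 / 94582
= 0.0252


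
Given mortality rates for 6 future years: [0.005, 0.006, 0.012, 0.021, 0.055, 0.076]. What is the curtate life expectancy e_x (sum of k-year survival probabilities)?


e_x = sum_{k=1}^{n} k_p_x
k_p_x values:
  1_p_x = 0.995
  2_p_x = 0.98903
  3_p_x = 0.977162
  4_p_x = 0.956641
  5_p_x = 0.904026
  6_p_x = 0.83532
e_x = 5.6572


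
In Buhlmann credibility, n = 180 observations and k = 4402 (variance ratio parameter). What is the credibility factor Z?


Z = n / (n + k)
= 180 / (180 + 4402)
= 180 / 4582
= 0.0393


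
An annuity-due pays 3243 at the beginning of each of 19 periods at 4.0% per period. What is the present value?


PV_due = PMT * (1-(1+i)^(-n))/i * (1+i)
PV_immediate = 42593.3655
PV_due = 42593.3655 * 1.04
= 44297.1001


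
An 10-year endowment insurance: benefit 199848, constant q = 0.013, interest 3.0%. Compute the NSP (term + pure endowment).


Term component = 20975.7956
Pure endowment = 10_p_x * v^10 * benefit = 0.877347 * 0.744094 * 199848 = 130466.5223
NSP = 151442.3179


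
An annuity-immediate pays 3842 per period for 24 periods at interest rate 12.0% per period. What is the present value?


PV = PMT * (1 - (1+i)^(-n)) / i
= 3842 * (1 - (1+0.12)^(-24)) / 0.12
= 3842 * (1 - 0.065882) / 0.12
= 3842 * 7.784316
= 29907.3413


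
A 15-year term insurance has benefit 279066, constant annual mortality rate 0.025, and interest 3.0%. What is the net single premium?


NSP = benefit * sum_{k=0}^{n-1} k_p_x * q * v^(k+1)
With constant q=0.025, v=0.970874
Sum = 0.254979
NSP = 279066 * 0.254979
= 71155.8873


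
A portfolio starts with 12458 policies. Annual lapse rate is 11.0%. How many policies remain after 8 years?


remaining = initial * (1 - lapse)^years
= 12458 * (1 - 0.11)^8
= 12458 * 0.393659
= 4904.2023


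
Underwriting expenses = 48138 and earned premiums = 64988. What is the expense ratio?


Expense ratio = expenses / premiums
= 48138 / 64988
= 0.7407


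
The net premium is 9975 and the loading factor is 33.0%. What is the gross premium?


Gross = net * (1 + loading)
= 9975 * (1 + 0.33)
= 9975 * 1.33
= 13266.75


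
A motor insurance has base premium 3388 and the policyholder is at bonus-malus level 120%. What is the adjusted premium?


adjusted = base * BM_level / 100
= 3388 * 120 / 100
= 3388 * 1.2
= 4065.6


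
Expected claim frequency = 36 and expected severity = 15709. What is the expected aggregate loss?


E[S] = E[N] * E[X]
= 36 * 15709
= 565524


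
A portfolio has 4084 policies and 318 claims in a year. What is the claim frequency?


frequency = claims / policies
= 318 / 4084
= 0.0779


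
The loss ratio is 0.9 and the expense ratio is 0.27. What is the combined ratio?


Combined ratio = loss ratio + expense ratio
= 0.9 + 0.27
= 1.17


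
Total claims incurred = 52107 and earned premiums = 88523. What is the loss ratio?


Loss ratio = claims / premiums
= 52107 / 88523
= 0.5886


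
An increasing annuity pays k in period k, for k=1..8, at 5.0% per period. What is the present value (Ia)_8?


(Ia)_n = sum_{k=1}^{n} k * v^k, v = 1/(1+i)
v = 0.952381
Sum computed term by term:
(Ia)_8 = 27.4332


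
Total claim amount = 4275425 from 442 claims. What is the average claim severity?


severity = total / number
= 4275425 / 442
= 9672.9072


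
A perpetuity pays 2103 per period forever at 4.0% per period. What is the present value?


PV = PMT / i
= 2103 / 0.04
= 52575.0


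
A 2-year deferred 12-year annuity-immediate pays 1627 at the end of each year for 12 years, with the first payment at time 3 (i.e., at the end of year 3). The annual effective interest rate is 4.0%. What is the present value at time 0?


PV at time 2 of the 12-year annuity-immediate:
a_n = 1627 * (1-(1+0.04)^(-12))/0.04 = 15269.515
Discount back 2 years to time 0:
PV = 15269.515 * (1+0.04)^(-2)
= 15269.515 * 0.924556
= 14117.525


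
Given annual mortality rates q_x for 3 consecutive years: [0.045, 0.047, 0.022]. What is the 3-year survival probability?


p_k = 1 - q_k for each year
Survival = product of (1 - q_k)
= 0.955 * 0.953 * 0.978
= 0.8901


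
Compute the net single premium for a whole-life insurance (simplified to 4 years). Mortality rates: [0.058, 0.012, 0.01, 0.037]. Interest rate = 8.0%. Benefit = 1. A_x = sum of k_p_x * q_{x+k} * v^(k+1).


v = 0.925926
Year 0: k_p_x=1.0, q=0.058, term=0.053704
Year 1: k_p_x=0.942, q=0.012, term=0.009691
Year 2: k_p_x=0.930696, q=0.01, term=0.007388
Year 3: k_p_x=0.921389, q=0.037, term=0.025058
A_x = 0.0958


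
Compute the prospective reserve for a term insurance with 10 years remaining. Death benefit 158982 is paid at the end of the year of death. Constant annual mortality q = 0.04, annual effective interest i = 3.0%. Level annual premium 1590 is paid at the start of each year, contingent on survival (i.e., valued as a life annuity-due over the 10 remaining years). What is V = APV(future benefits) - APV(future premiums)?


v = 1/(1+i) = 0.970874
APV(future benefits) per unit = sum_{k=0}^{9} k_p_x * q * v^(k+1) = 0.288744
APV(future benefits) = 158982 * 0.288744 = 45905.106
Life annuity-due factor ä_{x:10} = sum_{k=0}^{9} k_p_x * v^k = 7.435159
APV(future premiums) = 1590 * 7.435159 = 11821.9031
V = 45905.106 - 11821.9031
= 34083.2029


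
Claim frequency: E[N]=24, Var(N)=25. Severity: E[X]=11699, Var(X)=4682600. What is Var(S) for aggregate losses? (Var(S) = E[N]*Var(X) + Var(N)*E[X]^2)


Var(S) = E[N]*Var(X) + Var(N)*E[X]^2
= 24*4682600 + 25*11699^2
= 112382400 + 3421665025
= 3.5340e+09


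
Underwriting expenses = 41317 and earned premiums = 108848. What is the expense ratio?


Expense ratio = expenses / premiums
= 41317 / 108848
= 0.3796


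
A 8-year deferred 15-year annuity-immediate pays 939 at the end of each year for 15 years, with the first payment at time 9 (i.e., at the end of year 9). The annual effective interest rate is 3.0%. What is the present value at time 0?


PV at time 8 of the 15-year annuity-immediate:
a_n = 939 * (1-(1+0.03)^(-15))/0.03 = 11209.721
Discount back 8 years to time 0:
PV = 11209.721 * (1+0.03)^(-8)
= 11209.721 * 0.789409
= 8849.0573


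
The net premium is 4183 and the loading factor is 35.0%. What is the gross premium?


Gross = net * (1 + loading)
= 4183 * (1 + 0.35)
= 4183 * 1.35
= 5647.05


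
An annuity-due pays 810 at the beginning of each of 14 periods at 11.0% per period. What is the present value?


PV_due = PMT * (1-(1+i)^(-n))/i * (1+i)
PV_immediate = 5655.3108
PV_due = 5655.3108 * 1.11
= 6277.395


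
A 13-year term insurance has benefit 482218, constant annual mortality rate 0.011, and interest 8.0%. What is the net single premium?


NSP = benefit * sum_{k=0}^{n-1} k_p_x * q * v^(k+1)
With constant q=0.011, v=0.925926
Sum = 0.082385
NSP = 482218 * 0.082385
= 39727.5361


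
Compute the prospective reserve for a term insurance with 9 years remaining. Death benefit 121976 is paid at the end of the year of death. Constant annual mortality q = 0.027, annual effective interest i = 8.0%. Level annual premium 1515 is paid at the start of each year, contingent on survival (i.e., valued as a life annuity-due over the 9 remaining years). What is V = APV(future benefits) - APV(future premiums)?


v = 1/(1+i) = 0.925926
APV(future benefits) per unit = sum_{k=0}^{8} k_p_x * q * v^(k+1) = 0.153667
APV(future benefits) = 121976 * 0.153667 = 18743.7124
Life annuity-due factor ä_{x:9} = sum_{k=0}^{8} k_p_x * v^k = 6.146689
APV(future premiums) = 1515 * 6.146689 = 9312.2333
V = 18743.7124 - 9312.2333
= 9431.4791


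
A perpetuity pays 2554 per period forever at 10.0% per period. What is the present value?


PV = PMT / i
= 2554 / 0.1
= 25540.0


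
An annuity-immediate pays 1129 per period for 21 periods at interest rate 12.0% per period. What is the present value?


PV = PMT * (1 - (1+i)^(-n)) / i
= 1129 * (1 - (1+0.12)^(-21)) / 0.12
= 1129 * (1 - 0.09256) / 0.12
= 1129 * 7.562003
= 8537.5017


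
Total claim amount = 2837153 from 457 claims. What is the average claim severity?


severity = total / number
= 2837153 / 457
= 6208.2123


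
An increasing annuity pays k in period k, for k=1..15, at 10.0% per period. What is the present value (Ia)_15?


(Ia)_n = sum_{k=1}^{n} k * v^k, v = 1/(1+i)
v = 0.909091
Sum computed term by term:
(Ia)_15 = 47.7581


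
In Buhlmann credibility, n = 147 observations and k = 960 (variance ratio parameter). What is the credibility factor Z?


Z = n / (n + k)
= 147 / (147 + 960)
= 147 / 1107
= 0.1328


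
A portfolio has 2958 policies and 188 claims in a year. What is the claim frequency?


frequency = claims / policies
= 188 / 2958
= 0.0636


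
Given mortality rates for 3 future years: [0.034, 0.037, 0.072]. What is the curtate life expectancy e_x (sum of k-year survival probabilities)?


e_x = sum_{k=1}^{n} k_p_x
k_p_x values:
  1_p_x = 0.966
  2_p_x = 0.930258
  3_p_x = 0.863279
e_x = 2.7595


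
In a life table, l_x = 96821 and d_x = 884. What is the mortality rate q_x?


q_x = d_x / l_x
= 884 / 96821
= 0.0091


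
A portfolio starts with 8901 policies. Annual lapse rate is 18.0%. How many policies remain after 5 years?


remaining = initial * (1 - lapse)^years
= 8901 * (1 - 0.18)^5
= 8901 * 0.37074
= 3299.9553


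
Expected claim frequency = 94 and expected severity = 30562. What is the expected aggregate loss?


E[S] = E[N] * E[X]
= 94 * 30562
= 2.8728e+06


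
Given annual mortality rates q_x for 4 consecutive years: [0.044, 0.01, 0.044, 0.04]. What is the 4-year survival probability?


p_k = 1 - q_k for each year
Survival = product of (1 - q_k)
= 0.956 * 0.99 * 0.956 * 0.96
= 0.8686


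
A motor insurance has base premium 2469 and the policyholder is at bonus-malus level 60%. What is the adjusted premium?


adjusted = base * BM_level / 100
= 2469 * 60 / 100
= 2469 * 0.6
= 1481.4


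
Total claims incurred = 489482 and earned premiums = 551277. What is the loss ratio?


Loss ratio = claims / premiums
= 489482 / 551277
= 0.8879


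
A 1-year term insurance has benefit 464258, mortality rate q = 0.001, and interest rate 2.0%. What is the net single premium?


NSP = benefit * q * v
v = 1/(1+i) = 0.980392
NSP = 464258 * 0.001 * 0.980392
= 455.1549


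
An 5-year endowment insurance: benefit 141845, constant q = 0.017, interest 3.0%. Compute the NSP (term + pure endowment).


Term component = 10685.0171
Pure endowment = 5_p_x * v^5 * benefit = 0.917841 * 0.862609 * 141845 = 112304.0704
NSP = 122989.0875


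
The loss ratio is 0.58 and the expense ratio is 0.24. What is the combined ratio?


Combined ratio = loss ratio + expense ratio
= 0.58 + 0.24
= 0.82


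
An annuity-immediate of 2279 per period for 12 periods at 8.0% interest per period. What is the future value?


FV = PMT * ((1+i)^n - 1) / i
= 2279 * ((1.08)^12 - 1) / 0.08
= 2279 * (2.51817 - 1) / 0.08
= 43248.8712


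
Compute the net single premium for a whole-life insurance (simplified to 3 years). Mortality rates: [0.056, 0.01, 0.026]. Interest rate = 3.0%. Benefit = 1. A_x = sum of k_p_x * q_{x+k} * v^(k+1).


v = 0.970874
Year 0: k_p_x=1.0, q=0.056, term=0.054369
Year 1: k_p_x=0.944, q=0.01, term=0.008898
Year 2: k_p_x=0.93456, q=0.026, term=0.022237
A_x = 0.0855


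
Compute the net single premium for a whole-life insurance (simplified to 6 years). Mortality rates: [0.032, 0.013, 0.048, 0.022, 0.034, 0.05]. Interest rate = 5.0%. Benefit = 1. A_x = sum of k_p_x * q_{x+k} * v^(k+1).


v = 0.952381
Year 0: k_p_x=1.0, q=0.032, term=0.030476
Year 1: k_p_x=0.968, q=0.013, term=0.011414
Year 2: k_p_x=0.955416, q=0.048, term=0.039616
Year 3: k_p_x=0.909556, q=0.022, term=0.016462
Year 4: k_p_x=0.889546, q=0.034, term=0.023697
Year 5: k_p_x=0.859301, q=0.05, term=0.032061
A_x = 0.1537


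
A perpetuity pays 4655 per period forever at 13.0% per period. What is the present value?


PV = PMT / i
= 4655 / 0.13
= 35807.6923


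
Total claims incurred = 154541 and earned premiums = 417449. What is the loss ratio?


Loss ratio = claims / premiums
= 154541 / 417449
= 0.3702


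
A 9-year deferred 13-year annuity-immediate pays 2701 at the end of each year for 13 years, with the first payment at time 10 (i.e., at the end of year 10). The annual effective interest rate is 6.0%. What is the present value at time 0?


PV at time 9 of the 13-year annuity-immediate:
a_n = 2701 * (1-(1+0.06)^(-13))/0.06 = 23911.0967
Discount back 9 years to time 0:
PV = 23911.0967 * (1+0.06)^(-9)
= 23911.0967 * 0.591898
= 14152.9414


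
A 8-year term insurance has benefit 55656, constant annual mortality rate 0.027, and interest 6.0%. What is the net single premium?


NSP = benefit * sum_{k=0}^{n-1} k_p_x * q * v^(k+1)
With constant q=0.027, v=0.943396
Sum = 0.153922
NSP = 55656 * 0.153922
= 8566.6792


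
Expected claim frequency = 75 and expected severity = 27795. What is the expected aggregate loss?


E[S] = E[N] * E[X]
= 75 * 27795
= 2.0846e+06


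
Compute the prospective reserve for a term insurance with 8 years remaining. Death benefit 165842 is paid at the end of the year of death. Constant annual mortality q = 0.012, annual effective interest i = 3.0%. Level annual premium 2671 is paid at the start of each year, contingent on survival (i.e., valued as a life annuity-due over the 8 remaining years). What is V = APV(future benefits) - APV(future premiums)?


v = 1/(1+i) = 0.970874
APV(future benefits) per unit = sum_{k=0}^{7} k_p_x * q * v^(k+1) = 0.080933
APV(future benefits) = 165842 * 0.080933 = 13422.1336
Life annuity-due factor ä_{x:8} = sum_{k=0}^{7} k_p_x * v^k = 6.946771
APV(future premiums) = 2671 * 6.946771 = 18554.8266
V = 13422.1336 - 18554.8266
= -5132.6929


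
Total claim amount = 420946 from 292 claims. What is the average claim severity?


severity = total / number
= 420946 / 292
= 1441.5959


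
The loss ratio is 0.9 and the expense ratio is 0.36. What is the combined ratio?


Combined ratio = loss ratio + expense ratio
= 0.9 + 0.36
= 1.26


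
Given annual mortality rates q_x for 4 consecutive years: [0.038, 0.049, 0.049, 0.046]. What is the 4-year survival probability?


p_k = 1 - q_k for each year
Survival = product of (1 - q_k)
= 0.962 * 0.951 * 0.951 * 0.954
= 0.83


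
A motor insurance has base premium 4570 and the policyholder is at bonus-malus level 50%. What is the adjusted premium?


adjusted = base * BM_level / 100
= 4570 * 50 / 100
= 4570 * 0.5
= 2285.0


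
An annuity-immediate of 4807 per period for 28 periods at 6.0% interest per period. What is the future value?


FV = PMT * ((1+i)^n - 1) / i
= 4807 * ((1.06)^28 - 1) / 0.06
= 4807 * (5.111687 - 1) / 0.06
= 329414.6326


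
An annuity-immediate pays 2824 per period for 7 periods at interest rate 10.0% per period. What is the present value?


PV = PMT * (1 - (1+i)^(-n)) / i
= 2824 * (1 - (1+0.1)^(-7)) / 0.1
= 2824 * (1 - 0.513158) / 0.1
= 2824 * 4.868419
= 13748.4147


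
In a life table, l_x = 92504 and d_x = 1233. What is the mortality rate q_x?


q_x = d_x / l_x
= 1233 / 92504
= 0.0133


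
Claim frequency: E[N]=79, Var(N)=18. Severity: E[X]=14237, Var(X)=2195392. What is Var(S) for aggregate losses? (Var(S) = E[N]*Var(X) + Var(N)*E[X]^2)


Var(S) = E[N]*Var(X) + Var(N)*E[X]^2
= 79*2195392 + 18*14237^2
= 173435968 + 3648459042
= 3.8219e+09


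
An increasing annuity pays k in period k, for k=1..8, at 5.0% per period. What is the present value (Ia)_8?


(Ia)_n = sum_{k=1}^{n} k * v^k, v = 1/(1+i)
v = 0.952381
Sum computed term by term:
(Ia)_8 = 27.4332


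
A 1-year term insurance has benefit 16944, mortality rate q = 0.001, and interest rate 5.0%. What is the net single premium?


NSP = benefit * q * v
v = 1/(1+i) = 0.952381
NSP = 16944 * 0.001 * 0.952381
= 16.1371


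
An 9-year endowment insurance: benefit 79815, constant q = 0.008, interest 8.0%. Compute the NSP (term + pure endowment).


Term component = 3879.2821
Pure endowment = 9_p_x * v^9 * benefit = 0.930262 * 0.500249 * 79815 = 37142.8965
NSP = 41022.1786


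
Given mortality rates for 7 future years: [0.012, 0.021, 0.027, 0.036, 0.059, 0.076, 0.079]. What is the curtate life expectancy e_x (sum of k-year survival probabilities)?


e_x = sum_{k=1}^{n} k_p_x
k_p_x values:
  1_p_x = 0.988
  2_p_x = 0.967252
  3_p_x = 0.941136
  4_p_x = 0.907255
  5_p_x = 0.853727
  6_p_x = 0.788844
  7_p_x = 0.726525
e_x = 6.1727


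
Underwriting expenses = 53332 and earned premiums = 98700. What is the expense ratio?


Expense ratio = expenses / premiums
= 53332 / 98700
= 0.5403


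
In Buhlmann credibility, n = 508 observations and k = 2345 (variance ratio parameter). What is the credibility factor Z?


Z = n / (n + k)
= 508 / (508 + 2345)
= 508 / 2853
= 0.1781


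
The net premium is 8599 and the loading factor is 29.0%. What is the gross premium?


Gross = net * (1 + loading)
= 8599 * (1 + 0.29)
= 8599 * 1.29
= 11092.71


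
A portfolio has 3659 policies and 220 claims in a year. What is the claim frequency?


frequency = claims / policies
= 220 / 3659
= 0.0601


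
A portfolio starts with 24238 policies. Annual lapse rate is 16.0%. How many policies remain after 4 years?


remaining = initial * (1 - lapse)^years
= 24238 * (1 - 0.16)^4
= 24238 * 0.497871
= 12067.406


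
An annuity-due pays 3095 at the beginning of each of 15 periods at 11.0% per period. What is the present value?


PV_due = PMT * (1-(1+i)^(-n))/i * (1+i)
PV_immediate = 22255.7413
PV_due = 22255.7413 * 1.11
= 24703.8729


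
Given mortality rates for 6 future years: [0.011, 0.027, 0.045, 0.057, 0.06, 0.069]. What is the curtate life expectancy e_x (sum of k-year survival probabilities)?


e_x = sum_{k=1}^{n} k_p_x
k_p_x values:
  1_p_x = 0.989
  2_p_x = 0.962297
  3_p_x = 0.918994
  4_p_x = 0.866611
  5_p_x = 0.814614
  6_p_x = 0.758406
e_x = 5.3099


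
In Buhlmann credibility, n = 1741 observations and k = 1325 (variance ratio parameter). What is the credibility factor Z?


Z = n / (n + k)
= 1741 / (1741 + 1325)
= 1741 / 3066
= 0.5678


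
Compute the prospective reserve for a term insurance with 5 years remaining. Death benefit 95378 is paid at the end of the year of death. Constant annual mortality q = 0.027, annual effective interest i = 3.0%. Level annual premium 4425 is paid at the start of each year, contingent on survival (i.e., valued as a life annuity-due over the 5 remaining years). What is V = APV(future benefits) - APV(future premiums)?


v = 1/(1+i) = 0.970874
APV(future benefits) per unit = sum_{k=0}^{4} k_p_x * q * v^(k+1) = 0.117342
APV(future benefits) = 95378 * 0.117342 = 11191.8675
Life annuity-due factor ä_{x:5} = sum_{k=0}^{4} k_p_x * v^k = 4.476389
APV(future premiums) = 4425 * 4.476389 = 19808.0208
V = 11191.8675 - 19808.0208
= -8616.1533


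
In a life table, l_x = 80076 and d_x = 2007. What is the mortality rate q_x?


q_x = d_x / l_x
= 2007 / 80076
= 0.0251


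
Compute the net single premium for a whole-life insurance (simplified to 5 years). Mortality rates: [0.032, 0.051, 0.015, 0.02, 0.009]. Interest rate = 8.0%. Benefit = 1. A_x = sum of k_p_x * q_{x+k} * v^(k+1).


v = 0.925926
Year 0: k_p_x=1.0, q=0.032, term=0.02963
Year 1: k_p_x=0.968, q=0.051, term=0.042325
Year 2: k_p_x=0.918632, q=0.015, term=0.010939
Year 3: k_p_x=0.904853, q=0.02, term=0.013302
Year 4: k_p_x=0.886755, q=0.009, term=0.005432
A_x = 0.1016


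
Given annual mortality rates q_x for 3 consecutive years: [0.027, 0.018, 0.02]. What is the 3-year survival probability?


p_k = 1 - q_k for each year
Survival = product of (1 - q_k)
= 0.973 * 0.982 * 0.98
= 0.9364


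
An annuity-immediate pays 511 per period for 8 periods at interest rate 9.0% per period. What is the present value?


PV = PMT * (1 - (1+i)^(-n)) / i
= 511 * (1 - (1+0.09)^(-8)) / 0.09
= 511 * (1 - 0.501866) / 0.09
= 511 * 5.534819
= 2828.2926


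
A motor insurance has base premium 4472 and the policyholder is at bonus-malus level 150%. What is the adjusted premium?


adjusted = base * BM_level / 100
= 4472 * 150 / 100
= 4472 * 1.5
= 6708.0


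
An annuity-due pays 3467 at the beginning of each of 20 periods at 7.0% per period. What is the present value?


PV_due = PMT * (1-(1+i)^(-n))/i * (1+i)
PV_immediate = 36729.4474
PV_due = 36729.4474 * 1.07
= 39300.5087


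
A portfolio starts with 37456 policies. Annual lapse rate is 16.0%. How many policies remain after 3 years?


remaining = initial * (1 - lapse)^years
= 37456 * (1 - 0.16)^3
= 37456 * 0.592704
= 22200.321


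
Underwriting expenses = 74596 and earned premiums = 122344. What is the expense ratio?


Expense ratio = expenses / premiums
= 74596 / 122344
= 0.6097


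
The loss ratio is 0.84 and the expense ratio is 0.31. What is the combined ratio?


Combined ratio = loss ratio + expense ratio
= 0.84 + 0.31
= 1.15


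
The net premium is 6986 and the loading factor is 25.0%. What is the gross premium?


Gross = net * (1 + loading)
= 6986 * (1 + 0.25)
= 6986 * 1.25
= 8732.5


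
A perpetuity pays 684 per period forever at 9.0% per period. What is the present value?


PV = PMT / i
= 684 / 0.09
= 7600.0


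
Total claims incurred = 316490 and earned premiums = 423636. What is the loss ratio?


Loss ratio = claims / premiums
= 316490 / 423636
= 0.7471


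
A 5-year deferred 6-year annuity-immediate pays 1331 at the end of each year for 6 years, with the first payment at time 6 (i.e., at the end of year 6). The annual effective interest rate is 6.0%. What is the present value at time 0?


PV at time 5 of the 6-year annuity-immediate:
a_n = 1331 * (1-(1+0.06)^(-6))/0.06 = 6544.9587
Discount back 5 years to time 0:
PV = 6544.9587 * (1+0.06)^(-5)
= 6544.9587 * 0.747258
= 4890.7739


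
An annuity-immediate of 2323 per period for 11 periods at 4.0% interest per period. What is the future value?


FV = PMT * ((1+i)^n - 1) / i
= 2323 * ((1.04)^11 - 1) / 0.04
= 2323 * (1.539454 - 1) / 0.04
= 31328.7943


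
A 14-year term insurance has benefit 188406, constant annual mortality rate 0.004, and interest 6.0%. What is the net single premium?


NSP = benefit * sum_{k=0}^{n-1} k_p_x * q * v^(k+1)
With constant q=0.004, v=0.943396
Sum = 0.036365
NSP = 188406 * 0.036365
= 6851.3146


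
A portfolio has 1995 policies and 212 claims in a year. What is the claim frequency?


frequency = claims / policies
= 212 / 1995
= 0.1063


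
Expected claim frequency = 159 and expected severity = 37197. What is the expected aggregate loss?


E[S] = E[N] * E[X]
= 159 * 37197
= 5.9143e+06


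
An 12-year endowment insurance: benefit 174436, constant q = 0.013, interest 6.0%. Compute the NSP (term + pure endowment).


Term component = 17869.4719
Pure endowment = 12_p_x * v^12 * benefit = 0.854685 * 0.496969 * 174436 = 74092.0427
NSP = 91961.5145


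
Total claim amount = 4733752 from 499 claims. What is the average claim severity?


severity = total / number
= 4733752 / 499
= 9486.477


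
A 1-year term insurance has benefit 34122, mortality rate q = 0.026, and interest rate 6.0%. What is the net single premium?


NSP = benefit * q * v
v = 1/(1+i) = 0.943396
NSP = 34122 * 0.026 * 0.943396
= 836.9547


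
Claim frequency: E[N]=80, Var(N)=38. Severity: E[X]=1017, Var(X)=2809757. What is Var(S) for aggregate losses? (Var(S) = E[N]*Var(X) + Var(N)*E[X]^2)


Var(S) = E[N]*Var(X) + Var(N)*E[X]^2
= 80*2809757 + 38*1017^2
= 224780560 + 39302982
= 2.6408e+08


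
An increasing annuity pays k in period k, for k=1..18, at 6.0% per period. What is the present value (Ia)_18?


(Ia)_n = sum_{k=1}^{n} k * v^k, v = 1/(1+i)
v = 0.943396
Sum computed term by term:
(Ia)_18 = 86.1845


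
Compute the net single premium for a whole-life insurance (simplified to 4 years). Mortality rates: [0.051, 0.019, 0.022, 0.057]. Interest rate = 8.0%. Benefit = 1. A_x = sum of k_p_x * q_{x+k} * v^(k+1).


v = 0.925926
Year 0: k_p_x=1.0, q=0.051, term=0.047222
Year 1: k_p_x=0.949, q=0.019, term=0.015459
Year 2: k_p_x=0.930969, q=0.022, term=0.016259
Year 3: k_p_x=0.910488, q=0.057, term=0.038146
A_x = 0.1171


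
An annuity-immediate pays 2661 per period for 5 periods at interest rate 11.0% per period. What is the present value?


PV = PMT * (1 - (1+i)^(-n)) / i
= 2661 * (1 - (1+0.11)^(-5)) / 0.11
= 2661 * (1 - 0.593451) / 0.11
= 2661 * 3.695897
= 9834.782


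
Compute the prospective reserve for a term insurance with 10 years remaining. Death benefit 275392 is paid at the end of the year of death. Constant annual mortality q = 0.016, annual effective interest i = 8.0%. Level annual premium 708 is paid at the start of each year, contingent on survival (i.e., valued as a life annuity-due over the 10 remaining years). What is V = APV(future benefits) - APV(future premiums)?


v = 1/(1+i) = 0.925926
APV(future benefits) per unit = sum_{k=0}^{9} k_p_x * q * v^(k+1) = 0.100967
APV(future benefits) = 275392 * 0.100967 = 27805.5452
Life annuity-due factor ä_{x:10} = sum_{k=0}^{9} k_p_x * v^k = 6.815283
APV(future premiums) = 708 * 6.815283 = 4825.2201
V = 27805.5452 - 4825.2201
= 22980.3251


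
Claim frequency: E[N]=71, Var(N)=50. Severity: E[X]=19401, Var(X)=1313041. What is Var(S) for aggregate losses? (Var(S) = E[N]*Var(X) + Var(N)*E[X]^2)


Var(S) = E[N]*Var(X) + Var(N)*E[X]^2
= 71*1313041 + 50*19401^2
= 93225911 + 18819940050
= 1.8913e+10


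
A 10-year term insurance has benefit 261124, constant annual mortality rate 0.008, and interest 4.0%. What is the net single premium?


NSP = benefit * sum_{k=0}^{n-1} k_p_x * q * v^(k+1)
With constant q=0.008, v=0.961538
Sum = 0.062763
NSP = 261124 * 0.062763
= 16388.8504


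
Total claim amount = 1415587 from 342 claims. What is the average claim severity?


severity = total / number
= 1415587 / 342
= 4139.1433


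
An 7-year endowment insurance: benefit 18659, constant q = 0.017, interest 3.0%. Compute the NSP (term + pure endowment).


Term component = 1882.0882
Pure endowment = 7_p_x * v^7 * benefit = 0.8869 * 0.813092 * 18659 = 13455.5798
NSP = 15337.668


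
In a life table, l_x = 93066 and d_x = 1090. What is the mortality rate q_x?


q_x = d_x / l_x
= 1090 / 93066
= 0.0117


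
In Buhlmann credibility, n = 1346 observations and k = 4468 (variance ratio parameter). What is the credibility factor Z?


Z = n / (n + k)
= 1346 / (1346 + 4468)
= 1346 / 5814
= 0.2315


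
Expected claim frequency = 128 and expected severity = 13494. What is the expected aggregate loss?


E[S] = E[N] * E[X]
= 128 * 13494
= 1.7272e+06


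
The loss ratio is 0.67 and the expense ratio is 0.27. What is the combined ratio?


Combined ratio = loss ratio + expense ratio
= 0.67 + 0.27
= 0.94


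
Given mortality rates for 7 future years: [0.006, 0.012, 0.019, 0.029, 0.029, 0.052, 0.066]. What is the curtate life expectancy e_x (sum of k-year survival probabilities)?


e_x = sum_{k=1}^{n} k_p_x
k_p_x values:
  1_p_x = 0.994
  2_p_x = 0.982072
  3_p_x = 0.963413
  4_p_x = 0.935474
  5_p_x = 0.908345
  6_p_x = 0.861111
  7_p_x = 0.804278
e_x = 6.4487


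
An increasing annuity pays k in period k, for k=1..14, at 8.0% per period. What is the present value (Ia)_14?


(Ia)_n = sum_{k=1}^{n} k * v^k, v = 1/(1+i)
v = 0.925926
Sum computed term by term:
(Ia)_14 = 51.7165


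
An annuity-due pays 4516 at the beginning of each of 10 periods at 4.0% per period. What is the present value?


PV_due = PMT * (1-(1+i)^(-n))/i * (1+i)
PV_immediate = 36628.8053
PV_due = 36628.8053 * 1.04
= 38093.9576


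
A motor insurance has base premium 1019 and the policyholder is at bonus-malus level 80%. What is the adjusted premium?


adjusted = base * BM_level / 100
= 1019 * 80 / 100
= 1019 * 0.8
= 815.2


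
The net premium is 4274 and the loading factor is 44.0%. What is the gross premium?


Gross = net * (1 + loading)
= 4274 * (1 + 0.44)
= 4274 * 1.44
= 6154.56


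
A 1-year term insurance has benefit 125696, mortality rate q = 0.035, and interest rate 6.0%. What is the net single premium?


NSP = benefit * q * v
v = 1/(1+i) = 0.943396
NSP = 125696 * 0.035 * 0.943396
= 4150.3396


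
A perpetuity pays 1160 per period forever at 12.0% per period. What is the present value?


PV = PMT / i
= 1160 / 0.12
= 9666.6667


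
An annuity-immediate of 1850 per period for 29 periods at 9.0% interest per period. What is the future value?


FV = PMT * ((1+i)^n - 1) / i
= 1850 * ((1.09)^29 - 1) / 0.09
= 1850 * (12.172182 - 1) / 0.09
= 229650.4095


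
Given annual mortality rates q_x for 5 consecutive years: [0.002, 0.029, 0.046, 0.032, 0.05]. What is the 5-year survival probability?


p_k = 1 - q_k for each year
Survival = product of (1 - q_k)
= 0.998 * 0.971 * 0.954 * 0.968 * 0.95
= 0.8502


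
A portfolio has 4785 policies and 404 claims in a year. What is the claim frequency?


frequency = claims / policies
= 404 / 4785
= 0.0844


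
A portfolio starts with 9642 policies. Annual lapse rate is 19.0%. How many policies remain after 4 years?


remaining = initial * (1 - lapse)^years
= 9642 * (1 - 0.19)^4
= 9642 * 0.430467
= 4150.5648


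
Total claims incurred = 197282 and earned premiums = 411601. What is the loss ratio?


Loss ratio = claims / premiums
= 197282 / 411601
= 0.4793


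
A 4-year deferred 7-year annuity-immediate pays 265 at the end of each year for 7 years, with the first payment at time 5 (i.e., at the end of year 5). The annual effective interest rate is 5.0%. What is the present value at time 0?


PV at time 4 of the 7-year annuity-immediate:
a_n = 265 * (1-(1+0.05)^(-7))/0.05 = 1533.389
Discount back 4 years to time 0:
PV = 1533.389 * (1+0.05)^(-4)
= 1533.389 * 0.822702
= 1261.5229


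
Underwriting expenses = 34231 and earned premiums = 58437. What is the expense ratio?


Expense ratio = expenses / premiums
= 34231 / 58437
= 0.5858


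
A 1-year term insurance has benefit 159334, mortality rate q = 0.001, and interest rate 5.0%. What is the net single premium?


NSP = benefit * q * v
v = 1/(1+i) = 0.952381
NSP = 159334 * 0.001 * 0.952381
= 151.7467


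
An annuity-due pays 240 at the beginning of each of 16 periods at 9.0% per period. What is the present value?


PV_due = PMT * (1-(1+i)^(-n))/i * (1+i)
PV_immediate = 1995.014
PV_due = 1995.014 * 1.09
= 2174.5652


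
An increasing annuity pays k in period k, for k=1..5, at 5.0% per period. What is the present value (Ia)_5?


(Ia)_n = sum_{k=1}^{n} k * v^k, v = 1/(1+i)
v = 0.952381
Sum computed term by term:
(Ia)_5 = 12.5664


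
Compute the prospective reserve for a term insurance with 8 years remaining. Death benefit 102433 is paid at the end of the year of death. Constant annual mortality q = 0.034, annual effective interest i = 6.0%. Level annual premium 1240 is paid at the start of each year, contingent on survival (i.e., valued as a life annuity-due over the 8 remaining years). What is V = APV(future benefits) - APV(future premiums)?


v = 1/(1+i) = 0.943396
APV(future benefits) per unit = sum_{k=0}^{7} k_p_x * q * v^(k+1) = 0.189626
APV(future benefits) = 102433 * 0.189626 = 19423.9386
Life annuity-due factor ä_{x:8} = sum_{k=0}^{7} k_p_x * v^k = 5.911863
APV(future premiums) = 1240 * 5.911863 = 7330.71
V = 19423.9386 - 7330.71
= 12093.2286
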